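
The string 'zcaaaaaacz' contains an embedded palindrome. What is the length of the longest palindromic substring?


Scanning 'zcaaaaaacz' for palindromic substrings.
Substring at positions 0-9: 'zcaaaaaacz'.
Check: reverse('zcaaaaaacz') = 'zcaaaaaacz' -> palindrome confirmed.
No longer palindromic substring exists; longest length = 10

10


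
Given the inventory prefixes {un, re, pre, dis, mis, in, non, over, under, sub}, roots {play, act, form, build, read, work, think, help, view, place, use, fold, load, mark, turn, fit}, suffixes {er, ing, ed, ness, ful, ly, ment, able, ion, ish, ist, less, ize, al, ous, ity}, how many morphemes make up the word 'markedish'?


Segmenting 'markedish' against the inventory:
  'mark' -> root (morpheme 1)
  'ed' -> suffix (morpheme 2)
  'ish' -> suffix (morpheme 3)
Total morphemes: 3

3


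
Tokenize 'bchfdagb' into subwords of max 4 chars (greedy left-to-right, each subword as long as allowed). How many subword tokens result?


'bchfdagb' has 8 characters.
Chunking with max size 4:
  Chunk 1: 'bchf' (positions 0-3)
  Chunk 2: 'dagb' (positions 4-7)
Total chunks: ceil(8 / 4) = 2

2


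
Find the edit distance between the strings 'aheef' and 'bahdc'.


Building DP table for s1='aheef' (len 5) and s2='bahdc' (len 5):
       b  a  h  d  c
    0  1  2  3  4  5
  a 1  1  1  2  3  4
  h 2  2  2  1  2  3
  e 3  3  3  2  2  3
  e 4  4  4  3  3  3
  f 5  5  5  4  4  4
Edit distance = dp[5][5] = 4

4


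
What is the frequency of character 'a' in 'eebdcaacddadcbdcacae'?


Scanning 'eebdcaacddadcbdcacae' for 'a':
  Position 5: 'a' -> MATCH (count: 1)
  Position 6: 'a' -> MATCH (count: 2)
  Position 10: 'a' -> MATCH (count: 3)
  Position 16: 'a' -> MATCH (count: 4)
  Position 18: 'a' -> MATCH (count: 5)
Total occurrences of 'a': 5

5


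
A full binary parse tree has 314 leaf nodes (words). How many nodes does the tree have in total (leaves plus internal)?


Leaf nodes (terminals): 314
Internal nodes = n - 1 = 314 - 1 = 313
Total = leaves + internal = 314 + 313 = 627

627


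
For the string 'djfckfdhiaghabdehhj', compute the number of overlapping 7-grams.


String 'djfckfdhiaghabdehhj' has length L = 19.
Number of overlapping n-grams = L - n + 1
Substituting: 19 - 7 + 1 = 13

13


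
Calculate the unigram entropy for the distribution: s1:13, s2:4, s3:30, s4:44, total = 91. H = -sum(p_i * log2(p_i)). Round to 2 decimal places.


Computing entropy H = -sum(p_i * log2(p_i)):
  s1: p = 13/91 = 0.1429, -p*log2(p) = 0.4011
  s2: p = 4/91 = 0.0440, -p*log2(p) = 0.1981
  s3: p = 30/91 = 0.3297, -p*log2(p) = 0.5278
  s4: p = 44/91 = 0.4835, -p*log2(p) = 0.5069
H = sum of terms = 1.6339
Rounded to 2 decimals: 1.63

1.63


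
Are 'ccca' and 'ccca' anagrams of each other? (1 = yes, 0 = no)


Sort characters of 'ccca': 'accc'
Sort characters of 'ccca': 'accc'
Sorted forms match -> they ARE anagrams
Result: 1

1


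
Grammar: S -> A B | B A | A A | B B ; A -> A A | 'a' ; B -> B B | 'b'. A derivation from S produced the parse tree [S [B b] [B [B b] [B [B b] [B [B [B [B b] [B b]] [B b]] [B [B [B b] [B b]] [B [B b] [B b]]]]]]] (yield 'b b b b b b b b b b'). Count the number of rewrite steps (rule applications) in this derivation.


Every bracketed nonterminal node [X ...] in the tree is produced by exactly one rule application.
Reading the tree off as a leftmost derivation:
  Step 1: S  =>  B B   (applied S -> B B)
  Step 2: B B  =>  b B   (applied B -> b)
  Step 3: b B  =>  b B B   (applied B -> B B)
  Step 4: b B B  =>  b b B   (applied B -> b)
  Step 5: b b B  =>  b b B B   (applied B -> B B)
  Step 6: b b B B  =>  b b b B   (applied B -> b)
  Step 7: b b b B  =>  b b b B B   (applied B -> B B)
  Step 8: b b b B B  =>  b b b B B B   (applied B -> B B)
  Step 9: b b b B B B  =>  b b b B B B B   (applied B -> B B)
  Step 10: b b b B B B B  =>  b b b b B B B   (applied B -> b)
  Step 11: b b b b B B B  =>  b b b b b B B   (applied B -> b)
  Step 12: b b b b b B B  =>  b b b b b b B   (applied B -> b)
  Step 13: b b b b b b B  =>  b b b b b b B B   (applied B -> B B)
  Step 14: b b b b b b B B  =>  b b b b b b B B B   (applied B -> B B)
  Step 15: b b b b b b B B B  =>  b b b b b b b B B   (applied B -> b)
  Step 16: b b b b b b b B B  =>  b b b b b b b b B   (applied B -> b)
  Step 17: b b b b b b b b B  =>  b b b b b b b b B B   (applied B -> B B)
  Step 18: b b b b b b b b B B  =>  b b b b b b b b b B   (applied B -> b)
  Step 19: b b b b b b b b b B  =>  b b b b b b b b b b   (applied B -> b)
Final yield: b b b b b b b b b b
Total rewrite steps: 19

19


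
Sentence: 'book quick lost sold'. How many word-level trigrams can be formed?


Word trigrams from [4] words:
  Trigram 1: (book quick lost)
  Trigram 2: (quick lost sold)
Total word trigrams: 4 - 2 = 2

2


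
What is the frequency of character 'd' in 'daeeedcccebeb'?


Scanning 'daeeedcccebeb' for 'd':
  Position 0: 'd' -> MATCH (count: 1)
  Position 5: 'd' -> MATCH (count: 2)
Total occurrences of 'd': 2

2


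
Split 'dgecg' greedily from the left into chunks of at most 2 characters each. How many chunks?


'dgecg' has 5 characters.
Chunking with max size 2:
  Chunk 1: 'dg' (positions 0-1)
  Chunk 2: 'ec' (positions 2-3)
  Chunk 3: 'g' (positions 4-4)
Total chunks: ceil(5 / 2) = 3

3


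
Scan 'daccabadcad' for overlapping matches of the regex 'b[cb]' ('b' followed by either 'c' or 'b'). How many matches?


Pattern: b[cb] means 'b' followed by either 'c' or 'b'.
Scanning 'daccabadcad' position-by-position:
  Pos 0: window 'da' -> no
  Pos 1: window 'ac' -> no
  Pos 2: window 'cc' -> no
  Pos 3: window 'ca' -> no
  Pos 4: window 'ab' -> no
  Pos 5: window 'ba' -> no
  Pos 6: window 'ad' -> no
  Pos 7: window 'dc' -> no
  Pos 8: window 'ca' -> no
  Pos 9: window 'ad' -> no
  Pos 10: window 'd' -> no
Total matches: 0

0


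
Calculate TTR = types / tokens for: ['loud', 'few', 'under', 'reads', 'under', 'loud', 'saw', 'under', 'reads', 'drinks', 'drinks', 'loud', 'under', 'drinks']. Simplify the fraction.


Tokens: 14
Unique types: ('drinks', 'few', 'loud', 'reads', 'saw', 'under') = 6
TTR = 6/14
Simplify: divide both by 2 -> 3/7
TTR = 3/7

3/7


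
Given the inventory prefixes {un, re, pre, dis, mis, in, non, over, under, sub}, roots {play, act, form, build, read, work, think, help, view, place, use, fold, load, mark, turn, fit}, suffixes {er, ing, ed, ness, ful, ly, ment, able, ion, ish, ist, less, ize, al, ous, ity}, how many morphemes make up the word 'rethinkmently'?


Segmenting 'rethinkmently' against the inventory:
  're' -> prefix (morpheme 1)
  'think' -> root (morpheme 2)
  'ment' -> suffix (morpheme 3)
  'ly' -> suffix (morpheme 4)
Total morphemes: 4

4


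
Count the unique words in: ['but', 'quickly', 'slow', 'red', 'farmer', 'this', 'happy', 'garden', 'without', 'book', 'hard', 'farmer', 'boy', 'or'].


Listing all tokens and tracking unique types:
  Token 1: 'but' -> NEW (unique so far: 1)
  Token 2: 'quickly' -> NEW (unique so far: 2)
  Token 3: 'slow' -> NEW (unique so far: 3)
  Token 4: 'red' -> NEW (unique so far: 4)
  Token 5: 'farmer' -> NEW (unique so far: 5)
  Token 6: 'this' -> NEW (unique so far: 6)
  Token 7: 'happy' -> NEW (unique so far: 7)
  Token 8: 'garden' -> NEW (unique so far: 8)
  Token 9: 'without' -> NEW (unique so far: 9)
  Token 10: 'book' -> NEW (unique so far: 10)
  Token 11: 'hard' -> NEW (unique so far: 11)
  Token 12: 'farmer' -> duplicate (unique so far: 11)
  Token 13: 'boy' -> NEW (unique so far: 12)
  Token 14: 'or' -> NEW (unique so far: 13)
Unique types: ('book', 'boy', 'but', 'farmer', 'garden', 'happy', 'hard', 'or', 'quickly', 'red', 'slow', 'this', 'without')
Vocabulary size: 13

13


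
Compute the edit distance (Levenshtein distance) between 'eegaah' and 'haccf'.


Building DP table for s1='eegaah' (len 6) and s2='haccf' (len 5):
       h  a  c  c  f
    0  1  2  3  4  5
  e 1  1  2  3  4  5
  e 2  2  2  3  4  5
  g 3  3  3  3  4  5
  a 4  4  3  4  4  5
  a 5  5  4  4  5  5
  h 6  5  5  5  5  6
Edit distance = dp[6][5] = 6

6


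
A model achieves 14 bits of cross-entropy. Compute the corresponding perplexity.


Perplexity formula: PP = 2^H
H = 14
PP = 2^14
PP = 2^14 = 16384

16384


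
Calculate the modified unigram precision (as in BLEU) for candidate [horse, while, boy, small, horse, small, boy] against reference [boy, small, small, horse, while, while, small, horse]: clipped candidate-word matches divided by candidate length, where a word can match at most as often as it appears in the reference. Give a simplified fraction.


Reference word counts: {'boy': 1, 'horse': 2, 'small': 3, 'while': 2}
Checking each candidate word (with clipping):
  'horse' -> in reference (ref count 2, used 1/2) -> match (matches: 1)
  'while' -> in reference (ref count 2, used 1/2) -> match (matches: 2)
  'boy' -> in reference (ref count 1, used 1/1) -> match (matches: 3)
  'small' -> in reference (ref count 3, used 1/3) -> match (matches: 4)
  'horse' -> in reference (ref count 2, used 2/2) -> match (matches: 5)
  'small' -> in reference (ref count 3, used 2/3) -> match (matches: 6)
  'boy' -> ref count 1 already used up (1/1) -> clipped, no match (matches: 6)
Clipped matches: 6, Candidate length: 7
Precision = 6/7

6/7


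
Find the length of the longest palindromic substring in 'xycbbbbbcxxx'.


Scanning 'xycbbbbbcxxx' for palindromic substrings.
Substring at positions 2-8: 'cbbbbbc'.
Check: reverse('cbbbbbc') = 'cbbbbbc' -> palindrome confirmed.
Neighbouring characters ('y' / 'x') break symmetry, so it cannot extend further.
No longer palindromic substring exists; longest length = 7

7


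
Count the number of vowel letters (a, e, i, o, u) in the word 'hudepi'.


Scanning each character of 'hudepi':
  Position 1: 'h' -> consonant (running count: 0)
  Position 2: 'u' -> vowel (running count: 1)
  Position 3: 'd' -> consonant (running count: 1)
  Position 4: 'e' -> vowel (running count: 2)
  Position 5: 'p' -> consonant (running count: 2)
  Position 6: 'i' -> vowel (running count: 3)
Total vowels: 3

3


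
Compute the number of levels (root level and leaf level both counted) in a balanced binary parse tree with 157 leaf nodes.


In a balanced binary tree with n leaves the deepest leaf is ceil(log2(n)) edges below the root,
so counting node levels inclusive of root and leaves gives ceil(log2(n)) + 1 levels.
log2(157) = 7.2946
ceil(7.2946) = 8
levels = 8 + 1 = 9

9


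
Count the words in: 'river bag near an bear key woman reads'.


Counting words by splitting on spaces:
  Word 1: 'river'
  Word 2: 'bag'
  Word 3: 'near'
  Word 4: 'an'
  Word 5: 'bear'
  Word 6: 'key'
  Word 7: 'woman'
  Word 8: 'reads'
Total words: 8

8


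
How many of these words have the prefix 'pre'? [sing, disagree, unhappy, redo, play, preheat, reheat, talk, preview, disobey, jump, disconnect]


Checking each word for prefix 'pre':
  'sing' -> no (count: 0)
  'disagree' -> no (count: 0)
  'unhappy' -> no (count: 0)
  'redo' -> no (count: 0)
  'play' -> no (count: 0)
  'preheat' -> YES, starts with 'pre' (count: 1)
  'reheat' -> no (count: 1)
  'talk' -> no (count: 1)
  'preview' -> YES, starts with 'pre' (count: 2)
  'disobey' -> no (count: 2)
  'jump' -> no (count: 2)
  'disconnect' -> no (count: 2)
Total with prefix 'pre': 2

2


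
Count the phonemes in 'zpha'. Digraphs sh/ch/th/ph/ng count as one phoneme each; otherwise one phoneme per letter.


Parsing 'zpha' greedily, digraphs first:
  'z' -> consonant phoneme (phonemes so far: 1)
  'ph' -> digraph (1 consonant phoneme) (phonemes so far: 2)
  'a' -> vowel phoneme (phonemes so far: 3)
Total phonemes: 3

3


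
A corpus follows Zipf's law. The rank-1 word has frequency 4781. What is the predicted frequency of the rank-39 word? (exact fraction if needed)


Zipf's law: freq(rank) = f1 / rank
f1 = 4781, rank = 39
freq = 4781 / 39
GCD(4781, 39) = 1
Simplified: 4781/39

4781/39


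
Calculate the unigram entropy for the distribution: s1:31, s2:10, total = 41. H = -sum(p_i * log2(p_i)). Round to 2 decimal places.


Computing entropy H = -sum(p_i * log2(p_i)):
  s1: p = 31/41 = 0.7561, -p*log2(p) = 0.3050
  s2: p = 10/41 = 0.2439, -p*log2(p) = 0.4965
H = sum of terms = 0.8015
Rounded to 2 decimals: 0.80

0.80


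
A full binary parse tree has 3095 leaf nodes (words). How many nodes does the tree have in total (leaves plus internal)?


Leaf nodes (terminals): 3095
Internal nodes = n - 1 = 3095 - 1 = 3094
Total = leaves + internal = 3095 + 3094 = 6189

6189


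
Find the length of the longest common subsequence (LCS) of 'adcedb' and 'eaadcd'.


DP table for LCS of 'adcedb' and 'eaadcd':
       e  a  a  d  c  d
    0  0  0  0  0  0  0
  a 0  0  1  1  1  1  1
  d 0  0  1  1  2  2  2
  c 0  0  1  1  2  3  3
  e 0  1  1  1  2  3  3
  d 0  1  1  1  2  3  4
  b 0  1  1  1  2  3  4
LCS: 'adcd'
LCS length = 4

4


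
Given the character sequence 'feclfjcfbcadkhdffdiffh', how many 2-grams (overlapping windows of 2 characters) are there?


String 'feclfjcfbcadkhdffdiffh' has length L = 22.
Number of overlapping n-grams = L - n + 1
Substituting: 22 - 2 + 1 = 21

21


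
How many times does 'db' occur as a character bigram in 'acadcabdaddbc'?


Scanning 'acadcabdaddbc' for bigram 'db':
  Position 0: 'ac' -> no
  Position 1: 'ca' -> no
  Position 2: 'ad' -> no
  Position 3: 'dc' -> no
  Position 4: 'ca' -> no
  Position 5: 'ab' -> no
  Position 6: 'bd' -> no
  Position 7: 'da' -> no
  Position 8: 'ad' -> no
  Position 9: 'dd' -> no
  Position 10: 'db' -> MATCH
  Position 11: 'bc' -> no
Total matches: 1

1


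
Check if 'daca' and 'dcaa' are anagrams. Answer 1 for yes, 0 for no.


Sort characters of 'daca': 'aacd'
Sort characters of 'dcaa': 'aacd'
Sorted forms match -> they ARE anagrams
Result: 1

1


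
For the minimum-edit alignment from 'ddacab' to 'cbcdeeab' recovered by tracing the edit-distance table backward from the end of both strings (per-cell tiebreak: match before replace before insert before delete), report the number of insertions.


Edit distance = 5. Backtracking from cell (6, 8) with preference match > replace > insert > delete,
then listing the resulting alignment 'ddacab' -> 'cbcdeeab' left to right:
  Step 1: insert 'c' [insertion #1]
  Step 2: insert 'b' [insertion #2]
  Step 3: replace d->c
  Step 4: keep 'd'
  Step 5: replace a->e
  Step 6: replace c->e
  Step 7: keep 'a'
  Step 8: keep 'b'
Total insertions: 2

2


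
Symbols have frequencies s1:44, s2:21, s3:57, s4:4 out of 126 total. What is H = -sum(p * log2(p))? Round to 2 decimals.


Computing entropy H = -sum(p_i * log2(p_i)):
  s1: p = 44/126 = 0.3492, -p*log2(p) = 0.5300
  s2: p = 21/126 = 0.1667, -p*log2(p) = 0.4308
  s3: p = 57/126 = 0.4524, -p*log2(p) = 0.5177
  s4: p = 4/126 = 0.0317, -p*log2(p) = 0.1580
H = sum of terms = 1.6365
Rounded to 2 decimals: 1.64

1.64


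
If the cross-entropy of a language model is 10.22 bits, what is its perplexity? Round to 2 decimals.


Perplexity formula: PP = 2^H
H = 10.22
PP = 2^10.22
Decompose: 2^10.22 = 2^10 * 2^0.22
2^10 = 1024, 2^0.22 ~ 1.1647336
PP ~ 1024 * 1.1647336 = 1192.6872064
Rounded to 2 decimals: 1192.69

1192.69


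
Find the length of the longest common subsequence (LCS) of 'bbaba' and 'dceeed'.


DP table for LCS of 'bbaba' and 'dceeed':
       d  c  e  e  e  d
    0  0  0  0  0  0  0
  b 0  0  0  0  0  0  0
  b 0  0  0  0  0  0  0
  a 0  0  0  0  0  0  0
  b 0  0  0  0  0  0  0
  a 0  0  0  0  0  0  0
LCS length = 0

0


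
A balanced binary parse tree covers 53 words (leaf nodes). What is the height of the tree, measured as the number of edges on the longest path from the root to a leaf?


In a balanced binary tree with n leaves the deepest leaf is ceil(log2(n)) edges below the root.
log2(53) = 5.7279
ceil(5.7279) = 6
height (edges) = 6

6


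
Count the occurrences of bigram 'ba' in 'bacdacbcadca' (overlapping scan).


Scanning 'bacdacbcadca' for bigram 'ba':
  Position 0: 'ba' -> MATCH
  Position 1: 'ac' -> no
  Position 2: 'cd' -> no
  Position 3: 'da' -> no
  Position 4: 'ac' -> no
  Position 5: 'cb' -> no
  Position 6: 'bc' -> no
  Position 7: 'ca' -> no
  Position 8: 'ad' -> no
  Position 9: 'dc' -> no
  Position 10: 'ca' -> no
Total matches: 1

1


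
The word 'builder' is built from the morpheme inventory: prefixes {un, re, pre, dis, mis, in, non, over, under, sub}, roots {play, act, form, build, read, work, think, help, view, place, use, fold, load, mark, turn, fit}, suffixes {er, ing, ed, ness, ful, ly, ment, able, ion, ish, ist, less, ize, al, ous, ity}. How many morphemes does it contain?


Segmenting 'builder' against the inventory:
  'build' -> root (morpheme 1)
  'er' -> suffix (morpheme 2)
Total morphemes: 2

2


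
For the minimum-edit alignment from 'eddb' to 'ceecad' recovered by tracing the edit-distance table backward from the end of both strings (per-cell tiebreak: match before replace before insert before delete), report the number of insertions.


Edit distance = 5. Backtracking from cell (4, 6) with preference match > replace > insert > delete,
then listing the resulting alignment 'eddb' -> 'ceecad' left to right:
  Step 1: insert 'c' [insertion #1]
  Step 2: insert 'e' [insertion #2]
  Step 3: keep 'e'
  Step 4: replace d->c
  Step 5: replace d->a
  Step 6: replace b->d
Total insertions: 2

2


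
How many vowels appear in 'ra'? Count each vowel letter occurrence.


Scanning each character of 'ra':
  Position 1: 'r' -> consonant (running count: 0)
  Position 2: 'a' -> vowel (running count: 1)
Total vowels: 1

1


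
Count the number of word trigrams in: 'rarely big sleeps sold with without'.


Word trigrams from [6] words:
  Trigram 1: (rarely big sleeps)
  Trigram 2: (big sleeps sold)
  Trigram 3: (sleeps sold with)
  Trigram 4: (sold with without)
Total word trigrams: 6 - 2 = 4

4


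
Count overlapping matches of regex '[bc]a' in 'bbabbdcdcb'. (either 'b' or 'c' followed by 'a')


Pattern: [bc]a means either 'b' or 'c' followed by 'a'.
Scanning 'bbabbdcdcb' position-by-position:
  Pos 0: window 'bb' -> no
  Pos 1: window 'ba' -> MATCH
  Pos 2: window 'ab' -> no
  Pos 3: window 'bb' -> no
  Pos 4: window 'bd' -> no
  Pos 5: window 'dc' -> no
  Pos 6: window 'cd' -> no
  Pos 7: window 'dc' -> no
  Pos 8: window 'cb' -> no
  Pos 9: window 'b' -> no
Total matches: 1

1


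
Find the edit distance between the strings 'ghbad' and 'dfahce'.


Building DP table for s1='ghbad' (len 5) and s2='dfahce' (len 6):
       d  f  a  h  c  e
    0  1  2  3  4  5  6
  g 1  1  2  3  4  5  6
  h 2  2  2  3  3  4  5
  b 3  3  3  3  4  4  5
  a 4  4  4  3  4  5  5
  d 5  4  5  4  4  5  6
Edit distance = dp[5][6] = 6

6


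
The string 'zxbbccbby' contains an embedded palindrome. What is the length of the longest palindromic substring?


Scanning 'zxbbccbby' for palindromic substrings.
Substring at positions 2-7: 'bbccbb'.
Check: reverse('bbccbb') = 'bbccbb' -> palindrome confirmed.
Neighbouring characters ('x' / 'y') break symmetry, so it cannot extend further.
No longer palindromic substring exists; longest length = 6

6


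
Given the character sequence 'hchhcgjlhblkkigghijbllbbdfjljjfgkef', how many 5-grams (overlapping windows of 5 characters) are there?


String 'hchhcgjlhblkkigghijbllbbdfjljjfgkef' has length L = 35.
Number of overlapping n-grams = L - n + 1
Substituting: 35 - 5 + 1 = 31

31


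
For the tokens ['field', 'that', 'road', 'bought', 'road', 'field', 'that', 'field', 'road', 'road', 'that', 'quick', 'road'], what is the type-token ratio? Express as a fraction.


Tokens: 13
Unique types: ('bought', 'field', 'quick', 'road', 'that') = 5
TTR = 5/13
Already in lowest terms.

5/13


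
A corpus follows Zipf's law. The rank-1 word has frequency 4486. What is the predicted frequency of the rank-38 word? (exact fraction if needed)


Zipf's law: freq(rank) = f1 / rank
f1 = 4486, rank = 38
freq = 4486 / 38
GCD(4486, 38) = 2
Simplified: 2243/19

2243/19


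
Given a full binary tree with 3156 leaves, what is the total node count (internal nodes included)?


Leaf nodes (terminals): 3156
Internal nodes = n - 1 = 3156 - 1 = 3155
Total = leaves + internal = 3156 + 3155 = 6311

6311


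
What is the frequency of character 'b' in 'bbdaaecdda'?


Scanning 'bbdaaecdda' for 'b':
  Position 0: 'b' -> MATCH (count: 1)
  Position 1: 'b' -> MATCH (count: 2)
Total occurrences of 'b': 2

2


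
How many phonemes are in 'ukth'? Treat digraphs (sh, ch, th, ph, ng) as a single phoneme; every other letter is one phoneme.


Parsing 'ukth' greedily, digraphs first:
  'u' -> vowel phoneme (phonemes so far: 1)
  'k' -> consonant phoneme (phonemes so far: 2)
  'th' -> digraph (1 consonant phoneme) (phonemes so far: 3)
Total phonemes: 3

3


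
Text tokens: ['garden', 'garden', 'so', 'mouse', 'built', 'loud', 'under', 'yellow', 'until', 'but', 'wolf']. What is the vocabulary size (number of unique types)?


Listing all tokens and tracking unique types:
  Token 1: 'garden' -> NEW (unique so far: 1)
  Token 2: 'garden' -> duplicate (unique so far: 1)
  Token 3: 'so' -> NEW (unique so far: 2)
  Token 4: 'mouse' -> NEW (unique so far: 3)
  Token 5: 'built' -> NEW (unique so far: 4)
  Token 6: 'loud' -> NEW (unique so far: 5)
  Token 7: 'under' -> NEW (unique so far: 6)
  Token 8: 'yellow' -> NEW (unique so far: 7)
  Token 9: 'until' -> NEW (unique so far: 8)
  Token 10: 'but' -> NEW (unique so far: 9)
  Token 11: 'wolf' -> NEW (unique so far: 10)
Unique types: ('built', 'but', 'garden', 'loud', 'mouse', 'so', 'under', 'until', 'wolf', 'yellow')
Vocabulary size: 10

10


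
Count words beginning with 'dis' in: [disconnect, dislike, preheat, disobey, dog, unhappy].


Checking each word for prefix 'dis':
  'disconnect' -> YES, starts with 'dis' (count: 1)
  'dislike' -> YES, starts with 'dis' (count: 2)
  'preheat' -> no (count: 2)
  'disobey' -> YES, starts with 'dis' (count: 3)
  'dog' -> no (count: 3)
  'unhappy' -> no (count: 3)
Total with prefix 'dis': 3

3


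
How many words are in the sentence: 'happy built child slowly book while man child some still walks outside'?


Counting words by splitting on spaces:
  Word 1: 'happy'
  Word 2: 'built'
  Word 3: 'child'
  Word 4: 'slowly'
  Word 5: 'book'
  Word 6: 'while'
  Word 7: 'man'
  Word 8: 'child'
  Word 9: 'some'
  Word 10: 'still'
  Word 11: 'walks'
  Word 12: 'outside'
Total words: 12

12


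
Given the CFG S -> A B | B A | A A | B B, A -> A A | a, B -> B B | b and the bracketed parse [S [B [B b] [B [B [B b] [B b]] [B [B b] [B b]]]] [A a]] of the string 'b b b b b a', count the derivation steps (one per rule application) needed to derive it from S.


Every bracketed nonterminal node [X ...] in the tree is produced by exactly one rule application.
Reading the tree off as a leftmost derivation:
  Step 1: S  =>  B A   (applied S -> B A)
  Step 2: B A  =>  B B A   (applied B -> B B)
  Step 3: B B A  =>  b B A   (applied B -> b)
  Step 4: b B A  =>  b B B A   (applied B -> B B)
  Step 5: b B B A  =>  b B B B A   (applied B -> B B)
  Step 6: b B B B A  =>  b b B B A   (applied B -> b)
  Step 7: b b B B A  =>  b b b B A   (applied B -> b)
  Step 8: b b b B A  =>  b b b B B A   (applied B -> B B)
  Step 9: b b b B B A  =>  b b b b B A   (applied B -> b)
  Step 10: b b b b B A  =>  b b b b b A   (applied B -> b)
  Step 11: b b b b b A  =>  b b b b b a   (applied A -> a)
Final yield: b b b b b a
Total rewrite steps: 11

11


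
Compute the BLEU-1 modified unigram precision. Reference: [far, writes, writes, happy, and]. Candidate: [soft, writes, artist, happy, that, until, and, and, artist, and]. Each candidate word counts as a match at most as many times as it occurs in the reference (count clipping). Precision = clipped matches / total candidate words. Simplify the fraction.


Reference word counts: {'and': 1, 'far': 1, 'happy': 1, 'writes': 2}
Checking each candidate word (with clipping):
  'soft' -> not in reference -> no match (matches: 0)
  'writes' -> in reference (ref count 2, used 1/2) -> match (matches: 1)
  'artist' -> not in reference -> no match (matches: 1)
  'happy' -> in reference (ref count 1, used 1/1) -> match (matches: 2)
  'that' -> not in reference -> no match (matches: 2)
  'until' -> not in reference -> no match (matches: 2)
  'and' -> in reference (ref count 1, used 1/1) -> match (matches: 3)
  'and' -> ref count 1 already used up (1/1) -> clipped, no match (matches: 3)
  'artist' -> not in reference -> no match (matches: 3)
  'and' -> ref count 1 already used up (1/1) -> clipped, no match (matches: 3)
Clipped matches: 3, Candidate length: 10
Precision = 3/10

3/10


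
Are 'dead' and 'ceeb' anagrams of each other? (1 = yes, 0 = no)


Sort characters of 'dead': 'adde'
Sort characters of 'ceeb': 'bcee'
Sorted forms differ -> they are NOT anagrams
Result: 0

0


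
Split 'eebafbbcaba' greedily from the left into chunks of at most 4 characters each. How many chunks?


'eebafbbcaba' has 11 characters.
Chunking with max size 4:
  Chunk 1: 'eeba' (positions 0-3)
  Chunk 2: 'fbbc' (positions 4-7)
  Chunk 3: 'aba' (positions 8-10)
Total chunks: ceil(11 / 4) = 3

3


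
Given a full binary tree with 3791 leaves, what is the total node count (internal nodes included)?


Leaf nodes (terminals): 3791
Internal nodes = n - 1 = 3791 - 1 = 3790
Total = leaves + internal = 3791 + 3790 = 7581

7581


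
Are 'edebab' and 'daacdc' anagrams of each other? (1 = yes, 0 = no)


Sort characters of 'edebab': 'abbdee'
Sort characters of 'daacdc': 'aaccdd'
Sorted forms differ -> they are NOT anagrams
Result: 0

0


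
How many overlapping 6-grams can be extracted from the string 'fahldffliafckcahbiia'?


String 'fahldffliafckcahbiia' has length L = 20.
Number of overlapping n-grams = L - n + 1
Substituting: 20 - 6 + 1 = 15

15


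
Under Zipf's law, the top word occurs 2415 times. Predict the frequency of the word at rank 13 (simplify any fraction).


Zipf's law: freq(rank) = f1 / rank
f1 = 2415, rank = 13
freq = 2415 / 13
GCD(2415, 13) = 1
Simplified: 2415/13

2415/13


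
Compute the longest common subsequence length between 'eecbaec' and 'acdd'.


DP table for LCS of 'eecbaec' and 'acdd':
       a  c  d  d
    0  0  0  0  0
  e 0  0  0  0  0
  e 0  0  0  0  0
  c 0  0  1  1  1
  b 0  0  1  1  1
  a 0  1  1  1  1
  e 0  1  1  1  1
  c 0  1  2  2  2
LCS: 'ac'
LCS length = 2

2


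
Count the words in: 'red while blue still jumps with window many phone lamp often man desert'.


Counting words by splitting on spaces:
  Word 1: 'red'
  Word 2: 'while'
  Word 3: 'blue'
  Word 4: 'still'
  Word 5: 'jumps'
  Word 6: 'with'
  Word 7: 'window'
  Word 8: 'many'
  Word 9: 'phone'
  Word 10: 'lamp'
  Word 11: 'often'
  Word 12: 'man'
  Word 13: 'desert'
Total words: 13

13


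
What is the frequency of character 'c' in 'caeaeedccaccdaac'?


Scanning 'caeaeedccaccdaac' for 'c':
  Position 0: 'c' -> MATCH (count: 1)
  Position 7: 'c' -> MATCH (count: 2)
  Position 8: 'c' -> MATCH (count: 3)
  Position 10: 'c' -> MATCH (count: 4)
  Position 11: 'c' -> MATCH (count: 5)
  Position 15: 'c' -> MATCH (count: 6)
Total occurrences of 'c': 6

6


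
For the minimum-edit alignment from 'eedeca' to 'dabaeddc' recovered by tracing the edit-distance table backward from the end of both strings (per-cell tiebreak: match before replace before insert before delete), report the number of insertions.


Edit distance = 6. Backtracking from cell (6, 8) with preference match > replace > insert > delete,
then listing the resulting alignment 'eedeca' -> 'dabaeddc' left to right:
  Step 1: insert 'd' [insertion #1]
  Step 2: insert 'a' [insertion #2]
  Step 3: insert 'b' [insertion #3]
  Step 4: replace e->a
  Step 5: keep 'e'
  Step 6: keep 'd'
  Step 7: replace e->d
  Step 8: keep 'c'
  Step 9: delete 'a'
Total insertions: 3

3


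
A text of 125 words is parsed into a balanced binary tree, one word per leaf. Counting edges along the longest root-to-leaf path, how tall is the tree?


In a balanced binary tree with n leaves the deepest leaf is ceil(log2(n)) edges below the root.
log2(125) = 6.9658
ceil(6.9658) = 7
height (edges) = 7

7


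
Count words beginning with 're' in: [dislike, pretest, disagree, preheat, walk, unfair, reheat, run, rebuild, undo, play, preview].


Checking each word for prefix 're':
  'dislike' -> no (count: 0)
  'pretest' -> no (count: 0)
  'disagree' -> no (count: 0)
  'preheat' -> no (count: 0)
  'walk' -> no (count: 0)
  'unfair' -> no (count: 0)
  'reheat' -> YES, starts with 're' (count: 1)
  'run' -> no (count: 1)
  'rebuild' -> YES, starts with 're' (count: 2)
  'undo' -> no (count: 2)
  'play' -> no (count: 2)
  'preview' -> no (count: 2)
Total with prefix 're': 2

2


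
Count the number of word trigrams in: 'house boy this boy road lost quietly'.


Word trigrams from [7] words:
  Trigram 1: (house boy this)
  Trigram 2: (boy this boy)
  Trigram 3: (this boy road)
  Trigram 4: (boy road lost)
  Trigram 5: (road lost quietly)
Total word trigrams: 7 - 2 = 5

5


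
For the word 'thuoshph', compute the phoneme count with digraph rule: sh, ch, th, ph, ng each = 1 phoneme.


Parsing 'thuoshph' greedily, digraphs first:
  'th' -> digraph (1 consonant phoneme) (phonemes so far: 1)
  'u' -> vowel phoneme (phonemes so far: 2)
  'o' -> vowel phoneme (phonemes so far: 3)
  'sh' -> digraph (1 consonant phoneme) (phonemes so far: 4)
  'ph' -> digraph (1 consonant phoneme) (phonemes so far: 5)
Total phonemes: 5

5


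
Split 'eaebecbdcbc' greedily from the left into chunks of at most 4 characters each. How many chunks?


'eaebecbdcbc' has 11 characters.
Chunking with max size 4:
  Chunk 1: 'eaeb' (positions 0-3)
  Chunk 2: 'ecbd' (positions 4-7)
  Chunk 3: 'cbc' (positions 8-10)
Total chunks: ceil(11 / 4) = 3

3


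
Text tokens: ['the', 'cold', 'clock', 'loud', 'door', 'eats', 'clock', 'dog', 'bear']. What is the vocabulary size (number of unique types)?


Listing all tokens and tracking unique types:
  Token 1: 'the' -> NEW (unique so far: 1)
  Token 2: 'cold' -> NEW (unique so far: 2)
  Token 3: 'clock' -> NEW (unique so far: 3)
  Token 4: 'loud' -> NEW (unique so far: 4)
  Token 5: 'door' -> NEW (unique so far: 5)
  Token 6: 'eats' -> NEW (unique so far: 6)
  Token 7: 'clock' -> duplicate (unique so far: 6)
  Token 8: 'dog' -> NEW (unique so far: 7)
  Token 9: 'bear' -> NEW (unique so far: 8)
Unique types: ('bear', 'clock', 'cold', 'dog', 'door', 'eats', 'loud', 'the')
Vocabulary size: 8

8


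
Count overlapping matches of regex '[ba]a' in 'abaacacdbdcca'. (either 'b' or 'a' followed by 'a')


Pattern: [ba]a means either 'b' or 'a' followed by 'a'.
Scanning 'abaacacdbdcca' position-by-position:
  Pos 0: window 'ab' -> no
  Pos 1: window 'ba' -> MATCH
  Pos 2: window 'aa' -> MATCH
  Pos 3: window 'ac' -> no
  Pos 4: window 'ca' -> no
  Pos 5: window 'ac' -> no
  Pos 6: window 'cd' -> no
  Pos 7: window 'db' -> no
  Pos 8: window 'bd' -> no
  Pos 9: window 'dc' -> no
  Pos 10: window 'cc' -> no
  Pos 11: window 'ca' -> no
  Pos 12: window 'a' -> no
Total matches: 2

2


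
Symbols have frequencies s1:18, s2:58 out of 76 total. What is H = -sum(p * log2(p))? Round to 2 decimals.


Computing entropy H = -sum(p_i * log2(p_i)):
  s1: p = 18/76 = 0.2368, -p*log2(p) = 0.4922
  s2: p = 58/76 = 0.7632, -p*log2(p) = 0.2976
H = sum of terms = 0.7898
Rounded to 2 decimals: 0.79

0.79


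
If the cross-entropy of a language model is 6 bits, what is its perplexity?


Perplexity formula: PP = 2^H
H = 6
PP = 2^6
Steps: 2^1 = 2, 2^2 = 4, 2^3 = 8, 2^4 = 16, 2^5 = 32, 2^6 = 64
PP = 64

64


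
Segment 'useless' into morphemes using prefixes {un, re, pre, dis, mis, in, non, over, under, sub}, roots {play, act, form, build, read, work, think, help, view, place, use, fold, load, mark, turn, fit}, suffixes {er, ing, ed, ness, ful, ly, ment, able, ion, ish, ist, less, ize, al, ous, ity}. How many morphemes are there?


Segmenting 'useless' against the inventory:
  'use' -> root (morpheme 1)
  'less' -> suffix (morpheme 2)
Total morphemes: 2

2


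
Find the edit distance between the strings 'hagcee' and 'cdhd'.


Building DP table for s1='hagcee' (len 6) and s2='cdhd' (len 4):
       c  d  h  d
    0  1  2  3  4
  h 1  1  2  2  3
  a 2  2  2  3  3
  g 3  3  3  3  4
  c 4  3  4  4  4
  e 5  4  4  5  5
  e 6  5  5  5  6
Edit distance = dp[6][4] = 6

6


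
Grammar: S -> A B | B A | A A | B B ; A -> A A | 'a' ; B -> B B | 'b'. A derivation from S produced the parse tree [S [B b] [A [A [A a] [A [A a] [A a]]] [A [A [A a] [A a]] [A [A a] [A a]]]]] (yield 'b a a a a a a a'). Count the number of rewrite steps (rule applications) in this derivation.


Every bracketed nonterminal node [X ...] in the tree is produced by exactly one rule application.
Reading the tree off as a leftmost derivation:
  Step 1: S  =>  B A   (applied S -> B A)
  Step 2: B A  =>  b A   (applied B -> b)
  Step 3: b A  =>  b A A   (applied A -> A A)
  Step 4: b A A  =>  b A A A   (applied A -> A A)
  Step 5: b A A A  =>  b a A A   (applied A -> a)
  Step 6: b a A A  =>  b a A A A   (applied A -> A A)
  Step 7: b a A A A  =>  b a a A A   (applied A -> a)
  Step 8: b a a A A  =>  b a a a A   (applied A -> a)
  Step 9: b a a a A  =>  b a a a A A   (applied A -> A A)
  Step 10: b a a a A A  =>  b a a a A A A   (applied A -> A A)
  Step 11: b a a a A A A  =>  b a a a a A A   (applied A -> a)
  Step 12: b a a a a A A  =>  b a a a a a A   (applied A -> a)
  Step 13: b a a a a a A  =>  b a a a a a A A   (applied A -> A A)
  Step 14: b a a a a a A A  =>  b a a a a a a A   (applied A -> a)
  Step 15: b a a a a a a A  =>  b a a a a a a a   (applied A -> a)
Final yield: b a a a a a a a
Total rewrite steps: 15

15


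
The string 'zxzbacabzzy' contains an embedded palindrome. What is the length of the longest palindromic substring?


Scanning 'zxzbacabzzy' for palindromic substrings.
Substring at positions 2-8: 'zbacabz'.
Check: reverse('zbacabz') = 'zbacabz' -> palindrome confirmed.
Neighbouring characters ('x' / 'z') break symmetry, so it cannot extend further.
No longer palindromic substring exists; longest length = 7

7


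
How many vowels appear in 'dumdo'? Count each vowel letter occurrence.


Scanning each character of 'dumdo':
  Position 1: 'd' -> consonant (running count: 0)
  Position 2: 'u' -> vowel (running count: 1)
  Position 3: 'm' -> consonant (running count: 1)
  Position 4: 'd' -> consonant (running count: 1)
  Position 5: 'o' -> vowel (running count: 2)
Total vowels: 2

2


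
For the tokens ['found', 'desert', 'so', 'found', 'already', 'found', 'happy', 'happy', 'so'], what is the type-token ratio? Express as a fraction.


Tokens: 9
Unique types: ('already', 'desert', 'found', 'happy', 'so') = 5
TTR = 5/9
Already in lowest terms.

5/9


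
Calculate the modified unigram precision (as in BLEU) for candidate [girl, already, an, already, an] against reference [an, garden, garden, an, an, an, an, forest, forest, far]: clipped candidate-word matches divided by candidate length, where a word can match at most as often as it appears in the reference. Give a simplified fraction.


Reference word counts: {'an': 5, 'far': 1, 'forest': 2, 'garden': 2}
Checking each candidate word (with clipping):
  'girl' -> not in reference -> no match (matches: 0)
  'already' -> not in reference -> no match (matches: 0)
  'an' -> in reference (ref count 5, used 1/5) -> match (matches: 1)
  'already' -> not in reference -> no match (matches: 1)
  'an' -> in reference (ref count 5, used 2/5) -> match (matches: 2)
Clipped matches: 2, Candidate length: 5
Precision = 2/5

2/5


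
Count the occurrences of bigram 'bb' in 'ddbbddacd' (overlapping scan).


Scanning 'ddbbddacd' for bigram 'bb':
  Position 0: 'dd' -> no
  Position 1: 'db' -> no
  Position 2: 'bb' -> MATCH
  Position 3: 'bd' -> no
  Position 4: 'dd' -> no
  Position 5: 'da' -> no
  Position 6: 'ac' -> no
  Position 7: 'cd' -> no
Total matches: 1

1


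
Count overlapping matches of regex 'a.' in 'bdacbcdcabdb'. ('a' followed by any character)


Pattern: a. means 'a' followed by any character.
Scanning 'bdacbcdcabdb' position-by-position:
  Pos 0: window 'bd' -> no
  Pos 1: window 'da' -> no
  Pos 2: window 'ac' -> MATCH
  Pos 3: window 'cb' -> no
  Pos 4: window 'bc' -> no
  Pos 5: window 'cd' -> no
  Pos 6: window 'dc' -> no
  Pos 7: window 'ca' -> no
  Pos 8: window 'ab' -> MATCH
  Pos 9: window 'bd' -> no
  Pos 10: window 'db' -> no
  Pos 11: window 'b' -> no
Total matches: 2

2


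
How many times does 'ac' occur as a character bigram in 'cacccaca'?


Scanning 'cacccaca' for bigram 'ac':
  Position 0: 'ca' -> no
  Position 1: 'ac' -> MATCH
  Position 2: 'cc' -> no
  Position 3: 'cc' -> no
  Position 4: 'ca' -> no
  Position 5: 'ac' -> MATCH
  Position 6: 'ca' -> no
Total matches: 2

2


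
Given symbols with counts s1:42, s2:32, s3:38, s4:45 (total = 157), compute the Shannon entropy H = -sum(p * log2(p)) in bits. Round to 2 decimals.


Computing entropy H = -sum(p_i * log2(p_i)):
  s1: p = 42/157 = 0.2675, -p*log2(p) = 0.5089
  s2: p = 32/157 = 0.2038, -p*log2(p) = 0.4677
  s3: p = 38/157 = 0.2420, -p*log2(p) = 0.4954
  s4: p = 45/157 = 0.2866, -p*log2(p) = 0.5167
H = sum of terms = 1.9887
Rounded to 2 decimals: 1.99

1.99


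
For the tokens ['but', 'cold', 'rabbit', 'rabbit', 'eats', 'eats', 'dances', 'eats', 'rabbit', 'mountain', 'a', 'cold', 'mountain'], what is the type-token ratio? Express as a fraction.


Tokens: 13
Unique types: ('a', 'but', 'cold', 'dances', 'eats', 'mountain', 'rabbit') = 7
TTR = 7/13
Already in lowest terms.

7/13


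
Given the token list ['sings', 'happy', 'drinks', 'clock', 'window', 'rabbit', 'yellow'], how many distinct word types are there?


Listing all tokens and tracking unique types:
  Token 1: 'sings' -> NEW (unique so far: 1)
  Token 2: 'happy' -> NEW (unique so far: 2)
  Token 3: 'drinks' -> NEW (unique so far: 3)
  Token 4: 'clock' -> NEW (unique so far: 4)
  Token 5: 'window' -> NEW (unique so far: 5)
  Token 6: 'rabbit' -> NEW (unique so far: 6)
  Token 7: 'yellow' -> NEW (unique so far: 7)
Unique types: ('clock', 'drinks', 'happy', 'rabbit', 'sings', 'window', 'yellow')
Vocabulary size: 7

7


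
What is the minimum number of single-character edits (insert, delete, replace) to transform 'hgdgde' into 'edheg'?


Building DP table for s1='hgdgde' (len 6) and s2='edheg' (len 5):
       e  d  h  e  g
    0  1  2  3  4  5
  h 1  1  2  2  3  4
  g 2  2  2  3  3  3
  d 3  3  2  3  4  4
  g 4  4  3  3  4  4
  d 5  5  4  4  4  5
  e 6  5  5  5  4  5
Edit distance = dp[6][5] = 5

5


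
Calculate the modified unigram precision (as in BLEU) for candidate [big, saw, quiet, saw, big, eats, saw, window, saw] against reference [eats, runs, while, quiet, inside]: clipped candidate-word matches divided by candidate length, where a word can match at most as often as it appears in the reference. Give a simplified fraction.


Reference word counts: {'eats': 1, 'inside': 1, 'quiet': 1, 'runs': 1, 'while': 1}
Checking each candidate word (with clipping):
  'big' -> not in reference -> no match (matches: 0)
  'saw' -> not in reference -> no match (matches: 0)
  'quiet' -> in reference (ref count 1, used 1/1) -> match (matches: 1)
  'saw' -> not in reference -> no match (matches: 1)
  'big' -> not in reference -> no match (matches: 1)
  'eats' -> in reference (ref count 1, used 1/1) -> match (matches: 2)
  'saw' -> not in reference -> no match (matches: 2)
  'window' -> not in reference -> no match (matches: 2)
  'saw' -> not in reference -> no match (matches: 2)
Clipped matches: 2, Candidate length: 9
Precision = 2/9

2/9


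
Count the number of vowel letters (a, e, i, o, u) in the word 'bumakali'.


Scanning each character of 'bumakali':
  Position 1: 'b' -> consonant (running count: 0)
  Position 2: 'u' -> vowel (running count: 1)
  Position 3: 'm' -> consonant (running count: 1)
  Position 4: 'a' -> vowel (running count: 2)
  Position 5: 'k' -> consonant (running count: 2)
  Position 6: 'a' -> vowel (running count: 3)
  Position 7: 'l' -> consonant (running count: 3)
  Position 8: 'i' -> vowel (running count: 4)
Total vowels: 4

4
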